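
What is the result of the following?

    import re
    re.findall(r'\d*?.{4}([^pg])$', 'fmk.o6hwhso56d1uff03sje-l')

The pattern matches zero or more of a digit (lazy), then exactly 4 of any character; then any character except [pg] (captured); then anchored at the end.
Walking the string: at [18:25] match '03sje-l', group 1 = 'l'.
`findall` collects group 1 from the one match (1 total).

['l']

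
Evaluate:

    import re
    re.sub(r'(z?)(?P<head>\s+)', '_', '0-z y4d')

'0-_y4d'

`sub` substitutes '_' at each match site.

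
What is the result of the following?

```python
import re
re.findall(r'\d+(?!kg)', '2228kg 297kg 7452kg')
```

The negative lookahead/lookbehind blocks any match where the forbidden context is present.
Walking the string: at [0:3] → '222'; at [7:9] → '29'; at [13:16] → '745'.
`findall` yields the raw match text (3 of them) because the pattern has no groups.

['222', '29', '745']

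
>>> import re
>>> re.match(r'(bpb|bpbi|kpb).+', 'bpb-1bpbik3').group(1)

'bpb'

`re.match` only tries the pattern at the start of the string.
The match spans [0:11] → 'bpb-1bpbik3'.
Captured: group 1 = 'bpb'.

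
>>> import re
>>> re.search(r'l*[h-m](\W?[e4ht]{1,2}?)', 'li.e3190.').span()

This matches zero or more of the literal 'l', then a character in [h-m]; then optionally a non-word character, then 1 to 2 of one of [e4ht] (lazy) (captured).
The match spans [0:4] → 'li.e'.

(0, 4)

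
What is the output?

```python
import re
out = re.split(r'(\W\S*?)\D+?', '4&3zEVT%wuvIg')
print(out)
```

Pattern: a non-word character, then zero or more of a non-whitespace character (lazy) (captured); then one or more of a non-digit (lazy).
The `?` after the quantifier makes it lazy — it takes as little as possible before letting the rest of the pattern try.
Matches to split on: at [1:4] → '&3z'; at [7:9] → '%w'.
Because the pattern has a capturing group, `split` also inserts each captured text between the pieces.

['4', '&3', 'EVT', '%', 'uvIg']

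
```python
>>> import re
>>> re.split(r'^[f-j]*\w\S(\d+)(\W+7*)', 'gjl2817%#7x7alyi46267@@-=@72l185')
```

Pattern: anchored at the start of the string; then zero or more of a character in [f-j], then a word character, then a non-whitespace character; then one or more of a digit (captured); then one or more of a non-word character, then zero or more of a literal '7' (captured).
With a capturing group present, the delimiter's captured portion is kept in the result list.

['', '817', '%#7', 'x7alyi46267@@-=@72l185']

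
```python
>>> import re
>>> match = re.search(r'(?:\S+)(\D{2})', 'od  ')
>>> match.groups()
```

('  ',)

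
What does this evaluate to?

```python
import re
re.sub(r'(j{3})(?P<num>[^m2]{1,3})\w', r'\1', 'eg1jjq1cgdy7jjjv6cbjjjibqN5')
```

'eg1jjq1cgdy7jjjjjj5'

The pattern matches exactly 3 of a literal 'j' (captured); then 1 to 3 of any character except [m2] (captured as 'num'); then a word character.
Matches: at [12:19] → 'jjjv6cb'; at [19:26] → 'jjjibqN'.
`\1` in the replacement pulls in group 1's text for each match.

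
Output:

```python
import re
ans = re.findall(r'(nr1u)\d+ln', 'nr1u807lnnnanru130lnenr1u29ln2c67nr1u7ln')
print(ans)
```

This matches the literal 'nr1', then the literal 'u' (captured); then one or more of a digit, then the literal 'ln'.
Scanning left to right: at [0:9] match 'nr1u807ln', group 1 = 'nr1u'; at [21:29] match 'nr1u29ln', group 1 = 'nr1u'; at [33:40] match 'nr1u7ln', group 1 = 'nr1u'.
`findall` collects group 1 from each match (3 total).

['nr1u', 'nr1u', 'nr1u']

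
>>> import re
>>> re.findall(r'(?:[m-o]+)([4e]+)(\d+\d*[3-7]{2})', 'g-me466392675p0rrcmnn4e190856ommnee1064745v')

Pattern: one or more of a character in [m-o] (non-capturing group); then one or more of one of [4e] (captured); then one or more of a digit, then zero or more of a digit, then exactly 2 of a character in [3-7] (captured).
With 2 capturing groups, `findall` returns a 2-tuple per match.

[('e4', '66392675'), ('4e', '190856'), ('ee', '1064745')]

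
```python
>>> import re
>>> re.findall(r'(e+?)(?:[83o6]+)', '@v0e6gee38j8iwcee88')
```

Pattern: one or more of a literal 'e' (lazy) (captured); then one or more of one of [83o6] (non-capturing group).
Walking the string: at [3:5] match 'e6', group 1 = 'e'; at [6:10] match 'ee38', group 1 = 'ee'; at [15:19] match 'ee88', group 1 = 'ee'.
`findall` collects group 1 from each match (3 total).

['e', 'ee', 'ee']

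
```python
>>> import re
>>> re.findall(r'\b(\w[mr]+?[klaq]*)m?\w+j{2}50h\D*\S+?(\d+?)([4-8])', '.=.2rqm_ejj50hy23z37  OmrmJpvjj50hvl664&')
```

[('2rq', '3', '7'), ('Om', '6', '4')]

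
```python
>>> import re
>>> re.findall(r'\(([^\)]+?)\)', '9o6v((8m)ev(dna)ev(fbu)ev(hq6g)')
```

With a single group, `findall` returns only what that group captured — 4 items.

['(8m', 'dna', 'fbu', 'hq6g']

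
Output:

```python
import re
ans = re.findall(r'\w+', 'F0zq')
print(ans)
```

The pattern matches one or more of a word character.
Scanning left to right: at [0:4] → 'F0zq'.
`findall` yields the raw match text (1 of them) because the pattern has no groups.

['F0zq']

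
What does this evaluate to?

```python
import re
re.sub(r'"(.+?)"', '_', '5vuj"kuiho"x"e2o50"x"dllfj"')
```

The `?` after the quantifier makes it lazy — it takes as little as possible before letting the rest of the pattern try.
`sub` substitutes '_' at each match site.

'5vuj_x_x_'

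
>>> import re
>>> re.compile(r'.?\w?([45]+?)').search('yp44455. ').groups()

This matches optionally any character, then optionally a word character; then one or more of one of [45] (lazy) (captured).
`re.search` scans for the first position where the pattern succeeds.
The match spans [0:3] → 'yp4'.
Captured: group 1 = '4'.

('4',)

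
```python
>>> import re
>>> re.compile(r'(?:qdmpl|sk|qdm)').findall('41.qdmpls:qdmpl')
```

['qdmpl', 'qdmpl']

Alternation tries branches left to right and keeps the first one that lets the overall match succeed at that position.
Matches: at [3:8] → 'qdmpl'; at [10:15] → 'qdmpl'.
No capturing groups, so `findall` returns the 2 full match strings.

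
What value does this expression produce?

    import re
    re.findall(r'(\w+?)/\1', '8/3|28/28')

['28']

`\1` has to match the exact text group 1 already captured.
Walking the string: at [4:9] match '28/28', group 1 = '28'.
With a single group, `findall` returns only what that group captured — 1 item.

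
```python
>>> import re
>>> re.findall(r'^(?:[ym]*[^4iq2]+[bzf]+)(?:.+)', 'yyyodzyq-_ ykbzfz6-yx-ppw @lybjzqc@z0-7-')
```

['yyyodzyq-_ ykbzfz6-yx-ppw @lybjzqc@z0-7-']

This matches anchored at the start of the string; then zero or more of one of [ym], then one or more of any character except [4iq2], then one or more of one of [bzf] (non-capturing group); then one or more of any character (non-capturing group).
Matches: at [0:40] → 'yyyodzyq-_ ykbzfz6-yx-ppw @lybjzqc@z0-7-'.
With no groups in the pattern, `findall` gives back each whole match — 1 here.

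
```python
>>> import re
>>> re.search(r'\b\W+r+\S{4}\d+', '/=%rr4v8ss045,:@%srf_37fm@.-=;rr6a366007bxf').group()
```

'@.-=;rr6a366007'

This matches a word boundary (`\b`, zero-width); then one or more of a non-word character; then one or more of a literal 'r', then exactly 4 of a non-whitespace character, then one or more of a digit.
`search` walks the string left to right and returns the first match it finds.
The match spans [25:40] → '@.-=;rr6a366007'.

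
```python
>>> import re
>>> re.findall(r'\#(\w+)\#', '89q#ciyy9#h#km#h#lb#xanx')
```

['ciyy9', 'km', 'lb']

Scanning left to right: at [3:10] match '#ciyy9#', group 1 = 'ciyy9'; at [11:15] match '#km#', group 1 = 'km'; at [16:20] match '#lb#', group 1 = 'lb'.
`findall` collects group 1 from each match (3 total).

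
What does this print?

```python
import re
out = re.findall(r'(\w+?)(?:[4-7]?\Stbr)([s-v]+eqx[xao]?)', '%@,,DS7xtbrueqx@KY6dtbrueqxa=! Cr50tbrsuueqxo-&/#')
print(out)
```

With 2 capturing groups, `findall` returns a 2-tuple per match.

[('DS', 'ueqx'), ('KY', 'ueqxa'), ('Cr', 'suueqxo')]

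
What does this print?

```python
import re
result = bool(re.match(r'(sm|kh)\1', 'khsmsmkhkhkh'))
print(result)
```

`\1` is not a pattern — it's the concrete string captured by group 1, re-applied verbatim.
`match` is anchored at position 0; if the pattern doesn't fit there, it returns None.
Here the pattern fails at index 0, so the call returns None, and `bool(None)` is False.

False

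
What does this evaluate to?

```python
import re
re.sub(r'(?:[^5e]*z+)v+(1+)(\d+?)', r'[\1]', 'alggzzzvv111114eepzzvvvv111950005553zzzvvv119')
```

'[11111]ee[111]5000555[11]'

The replacement refers to a captured group, so each match is rewritten using its own captured text.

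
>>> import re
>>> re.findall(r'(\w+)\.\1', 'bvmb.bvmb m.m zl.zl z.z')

['bvmb', 'm', 'zl', 'z']

The backreference `\1` re-matches whatever the first group consumed, character for character.
`findall` collects group 1 from each match (4 total).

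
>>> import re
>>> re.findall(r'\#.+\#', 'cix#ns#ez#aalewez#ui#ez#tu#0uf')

['#ns#ez#aalewez#ui#ez#tu#']

`findall` yields the raw match text (1 of them) because the pattern has no groups.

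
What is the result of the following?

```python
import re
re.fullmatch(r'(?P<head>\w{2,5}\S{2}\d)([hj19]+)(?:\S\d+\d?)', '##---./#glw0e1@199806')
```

None

`re.fullmatch` requires the pattern to consume the entire string.
Here the string isn't matched end-to-end, so the call returns None.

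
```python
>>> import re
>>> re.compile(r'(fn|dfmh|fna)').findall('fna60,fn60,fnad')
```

['fn', 'fn', 'fn']

Branches in `(...|...)` are attempted left-to-right; the first branch that allows the whole pattern to succeed is taken.
With a single group, `findall` returns only what that group captured — 3 items.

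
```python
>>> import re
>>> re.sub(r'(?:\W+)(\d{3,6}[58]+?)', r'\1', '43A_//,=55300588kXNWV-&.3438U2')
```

The pattern matches one or more of a non-word character (non-capturing group); then 3 to 6 of a digit, then one or more of one of [58] (lazy) (captured).
Matches: at [4:15] → '//,=5530058'; at [21:28] → '-&.3438'.
The replacement refers to a captured group, so each match is rewritten using its own captured text.

'43A_55300588kXNWV3438U2'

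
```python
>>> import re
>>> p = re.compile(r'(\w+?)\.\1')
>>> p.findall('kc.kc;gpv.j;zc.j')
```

['kc']

After group 1 captures some text, `\1` only succeeds where that same text appears again.
Scanning left to right: at [0:5] match 'kc.kc', group 1 = 'kc'.
`findall` collects group 1 from the one match (1 total).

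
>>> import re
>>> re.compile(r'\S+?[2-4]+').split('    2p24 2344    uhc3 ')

['    ', ' ', '    ', ' ']

This matches one or more of a non-whitespace character (lazy); then one or more of a character in [2-4].
`split` removes every match and returns the 4 fragments in between.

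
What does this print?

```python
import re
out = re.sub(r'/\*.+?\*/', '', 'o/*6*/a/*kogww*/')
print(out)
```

oa

A `+?`/`*?`/`{m,n}?` starts at its minimum and grows only as far as needed for what follows to match.
Matches: at [1:6] → '/*6*/'; at [7:16] → '/*kogww*/'.
`sub` substitutes '' at each match site.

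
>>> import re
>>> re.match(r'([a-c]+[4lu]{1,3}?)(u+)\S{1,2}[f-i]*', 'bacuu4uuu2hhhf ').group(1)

Pattern: one or more of a character in [a-c], then 1 to 3 of one of [4lu] (lazy) (captured); then one or more of a literal 'u' (captured); then 1 to 2 of a non-whitespace character, then zero or more of a character in [f-i].
The `?` after the quantifier makes it lazy — it takes as little as possible before letting the rest of the pattern try.
`re.match` only tries the pattern at the start of the string.
The match spans [0:7] → 'bacuu4u'.
Captured: group 1 = 'bacu', group 2 = 'u'.

'bacu'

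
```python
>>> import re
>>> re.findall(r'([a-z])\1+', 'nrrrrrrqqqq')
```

After group 1 captures some text, `\1` only succeeds where that same text appears again.
`findall` collects group 1 from each match (2 total).

['r', 'q']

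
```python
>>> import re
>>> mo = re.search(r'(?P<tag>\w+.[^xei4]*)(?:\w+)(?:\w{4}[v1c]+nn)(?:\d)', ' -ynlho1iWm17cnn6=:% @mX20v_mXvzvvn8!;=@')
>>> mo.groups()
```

('ynlho1',)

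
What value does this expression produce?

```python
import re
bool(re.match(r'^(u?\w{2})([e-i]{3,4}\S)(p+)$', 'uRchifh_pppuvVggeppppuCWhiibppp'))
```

False

The pattern matches anchored at the start of the string; then optionally the literal 'u', then exactly 2 of a word character (captured); then 3 to 4 of a character in [e-i], then a non-whitespace character (captured); then one or more of a literal 'p' (captured); then anchored at the end.
`match` is anchored at position 0; if the pattern doesn't fit there, it returns None.
Here the string doesn't start with a match, so the call returns None, and `bool(None)` is False.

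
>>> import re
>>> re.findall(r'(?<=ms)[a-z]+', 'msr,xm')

['r']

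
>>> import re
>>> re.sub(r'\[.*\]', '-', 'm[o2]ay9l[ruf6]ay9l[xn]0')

Every occurrence is swapped for '-'.

'm-0'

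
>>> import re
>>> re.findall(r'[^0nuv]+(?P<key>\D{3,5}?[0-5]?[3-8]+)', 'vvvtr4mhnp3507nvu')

['hnp35']

The pattern matches one or more of any character except [0nuv]; then 3 to 5 of a non-digit (lazy), then optionally a character in [0-5], then one or more of a character in [3-8] (captured as 'key').
Walking the string: at [3:12] match 'tr4mhnp35', group 1 = 'hnp35'.
One capturing group, so `findall` returns just the captured substring from the one match — 1 in all.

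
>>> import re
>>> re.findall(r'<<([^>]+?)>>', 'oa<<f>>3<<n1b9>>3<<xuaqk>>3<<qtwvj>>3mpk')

Matches: at [2:7] match '<<f>>', group 1 = 'f'; at [8:16] match '<<n1b9>>', group 1 = 'n1b9'; at [17:26] match '<<xuaqk>>', group 1 = 'xuaqk'; at [27:36] match '<<qtwvj>>', group 1 = 'qtwvj'.
`findall` collects group 1 from each match (4 total).

['f', 'n1b9', 'xuaqk', 'qtwvj']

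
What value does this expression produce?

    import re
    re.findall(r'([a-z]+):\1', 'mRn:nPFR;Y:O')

['n']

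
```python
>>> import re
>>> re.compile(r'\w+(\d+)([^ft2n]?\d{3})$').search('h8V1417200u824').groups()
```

('0', 'u824')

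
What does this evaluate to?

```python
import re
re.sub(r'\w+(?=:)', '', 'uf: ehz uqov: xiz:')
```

': ehz : :'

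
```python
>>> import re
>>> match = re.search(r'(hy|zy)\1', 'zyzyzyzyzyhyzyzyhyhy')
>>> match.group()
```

A backreference is literal: `\1` must see the identical characters the first group matched.
The match spans [0:4] → 'zyzy'.

'zyzy'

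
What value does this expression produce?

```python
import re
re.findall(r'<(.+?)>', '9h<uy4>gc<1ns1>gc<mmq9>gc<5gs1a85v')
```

Lazy quantifiers expand one character at a time until the remainder of the pattern can match.
Because there's exactly one group, `findall` drops the full match and keeps group 1 from each hit.

['uy4', '1ns1', 'mmq9']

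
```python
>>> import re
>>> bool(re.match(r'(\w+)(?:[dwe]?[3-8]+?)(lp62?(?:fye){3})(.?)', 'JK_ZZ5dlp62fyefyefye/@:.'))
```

False

`re.match` won't scan ahead — the pattern has to work from the very first character.
Here the string doesn't start with a match, so the call returns None, and `bool(None)` is False.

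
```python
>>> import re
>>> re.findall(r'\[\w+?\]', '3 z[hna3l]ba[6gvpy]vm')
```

Matches: at [3:10] → '[hna3l]'; at [12:19] → '[6gvpy]'.
`findall` yields the raw match text (2 of them) because the pattern has no groups.

['[hna3l]', '[6gvpy]']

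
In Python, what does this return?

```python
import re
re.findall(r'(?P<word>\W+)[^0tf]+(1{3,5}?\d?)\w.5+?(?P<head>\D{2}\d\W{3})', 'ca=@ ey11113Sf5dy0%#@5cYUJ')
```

Pattern: one or more of a non-word character (captured as 'word'); then one or more of any character except [0tf]; then 3 to 5 of a literal '1' (lazy), then optionally a digit (captured); then a word character, then any character, then one or more of a literal '5' (lazy); then exactly 2 of a non-digit, then a digit, then exactly 3 of a non-word character (captured as 'head').
Matches: at [2:21] match '=@ ey11113Sf5dy0%#@', groups = ('=@ ', '1113', 'dy0%#@').
With 3 capturing groups, `findall` returns a 3-tuple per match.

[('=@ ', '1113', 'dy0%#@')]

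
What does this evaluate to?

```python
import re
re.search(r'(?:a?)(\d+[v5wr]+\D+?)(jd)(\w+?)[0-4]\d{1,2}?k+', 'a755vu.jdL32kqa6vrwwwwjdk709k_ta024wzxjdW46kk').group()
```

'a755vu.jdL32k'

Pattern: optionally a literal 'a' (non-capturing group); then one or more of a digit, then one or more of one of [v5wr], then one or more of a non-digit (lazy) (captured); then the literal 'j', then a literal 'd' (captured); then one or more of a word character (lazy) (captured); then a character in [0-4], then 1 to 2 of a digit (lazy), then one or more of the literal 'k'.
Unlike `match`, `search` isn't anchored — it looks for the pattern anywhere in the string.
The match spans [0:13] → 'a755vu.jdL32k'.
Captured: group 1 = '755vu.', group 2 = 'jd', group 3 = 'L'.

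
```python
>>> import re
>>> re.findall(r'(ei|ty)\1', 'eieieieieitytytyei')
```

['ei', 'ei', 'ty']

`\1` has to match the exact text group 1 already captured.
With a single group, `findall` returns only what that group captured — 3 items.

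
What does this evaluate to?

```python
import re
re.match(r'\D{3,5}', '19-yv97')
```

None

`match` is anchored at position 0; if the pattern doesn't fit there, it returns None.
Here the pattern fails at index 0, so the call returns None.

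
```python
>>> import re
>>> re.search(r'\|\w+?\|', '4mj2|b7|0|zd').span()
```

(4, 8)

`re.search` scans for the first position where the pattern succeeds.
The match spans [4:8] → '|b7|'.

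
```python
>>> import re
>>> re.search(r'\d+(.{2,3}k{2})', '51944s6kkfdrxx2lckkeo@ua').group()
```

'51944s6kk'

The pattern matches one or more of a digit; then 2 to 3 of any character, then exactly 2 of the literal 'k' (captured).
`search` walks the string left to right and returns the first match it finds.
The match spans [0:9] → '51944s6kk'.
Captured: group 1 = 's6kk'.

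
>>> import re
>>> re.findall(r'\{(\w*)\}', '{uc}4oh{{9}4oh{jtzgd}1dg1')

['uc', '9', 'jtzgd']

Scanning left to right: at [0:4] match '{uc}', group 1 = 'uc'; at [8:11] match '{9}', group 1 = '9'; at [14:21] match '{jtzgd}', group 1 = 'jtzgd'.
One capturing group, so `findall` returns just the captured substring from each match — 3 in all.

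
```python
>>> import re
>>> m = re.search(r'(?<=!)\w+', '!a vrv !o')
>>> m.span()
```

(1, 2)

The lookaround is zero-width — it requires the adjacent text to match without consuming it, so the asserted text isn't part of the match.
The match spans [1:2] → 'a'.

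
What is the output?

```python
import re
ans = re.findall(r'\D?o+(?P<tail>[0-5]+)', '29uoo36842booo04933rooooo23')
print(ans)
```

This matches optionally a non-digit, then one or more of the literal 'o'; then one or more of a character in [0-5] (captured as 'tail').
Because there's exactly one group, `findall` drops the full match and keeps group 1 from each hit.

['3', '04', '23']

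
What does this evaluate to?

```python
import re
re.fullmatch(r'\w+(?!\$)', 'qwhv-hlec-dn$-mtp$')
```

None

`fullmatch` succeeds only if the pattern covers the string from start to end.
Here the string isn't matched end-to-end, so the call returns None.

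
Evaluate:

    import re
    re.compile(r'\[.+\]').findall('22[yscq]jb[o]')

['[yscq]jb[o]']

`findall` yields the raw match text (1 of them) because the pattern has no groups.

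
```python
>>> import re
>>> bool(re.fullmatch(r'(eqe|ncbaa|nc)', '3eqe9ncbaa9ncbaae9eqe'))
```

For `fullmatch`, every character of the input must be accounted for by the pattern.
Here the pattern can't cover the whole string, so the call returns None, and `bool(None)` is False.

False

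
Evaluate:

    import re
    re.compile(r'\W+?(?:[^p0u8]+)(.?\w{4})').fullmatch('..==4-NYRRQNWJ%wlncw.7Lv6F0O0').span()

(0, 29)

The pattern matches one or more of a non-word character (lazy); then one or more of any character except [p0u8] (non-capturing group); then optionally any character, then exactly 4 of a word character (captured).
`re.fullmatch` is like wrapping the pattern in `^…$` (in single-line mode).
The match spans [0:29] → '..==4-NYRRQNWJ%wlncw.7Lv6F0O0'.
Captured: group 1 = 'F0O0'.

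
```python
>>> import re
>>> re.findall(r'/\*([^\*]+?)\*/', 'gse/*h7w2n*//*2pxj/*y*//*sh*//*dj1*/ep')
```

['h7w2n', 'y', 'sh', 'dj1']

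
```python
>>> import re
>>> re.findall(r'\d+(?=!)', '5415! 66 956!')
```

['5415', '956']

Lookahead/lookbehind check context without consuming it, so the matched span excludes the asserted characters.
With no groups in the pattern, `findall` gives back each whole match — 2 here.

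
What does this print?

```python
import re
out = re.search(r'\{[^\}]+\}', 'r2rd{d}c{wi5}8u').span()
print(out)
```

`re.search` scans for the first position where the pattern succeeds.
The match spans [4:7] → '{d}'.

(4, 7)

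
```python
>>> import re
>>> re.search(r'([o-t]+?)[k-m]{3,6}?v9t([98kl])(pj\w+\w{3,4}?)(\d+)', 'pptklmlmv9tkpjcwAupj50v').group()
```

'pptklmlmv9tkpjcwAupj50'

Pattern: one or more of a character in [o-t] (lazy) (captured); then 3 to 6 of a character in [k-m] (lazy), then the literal 'v9t'; then one of [98kl] (captured); then the literal 'pj', then one or more of a word character, then 3 to 4 of a word character (lazy) (captured); then one or more of a digit (captured).
`re.search` scans for the first position where the pattern succeeds.
The match spans [0:22] → 'pptklmlmv9tkpjcwAupj50'.
Captured: group 1 = 'ppt', group 2 = 'k', group 3 = 'pjcwAupj5', group 4 = '0'.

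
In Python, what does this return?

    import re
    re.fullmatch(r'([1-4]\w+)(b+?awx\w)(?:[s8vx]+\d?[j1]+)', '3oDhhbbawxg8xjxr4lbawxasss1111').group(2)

The pattern matches a character in [1-4], then one or more of a word character (captured); then one or more of a literal 'b' (lazy), then the literal 'awx', then a word character (captured); then one or more of one of [s8vx], then optionally a digit, then one or more of one of [j1] (non-capturing group).
`re.fullmatch` is like wrapping the pattern in `^…$` (in single-line mode).
The match spans [0:30] → '3oDhhbbawxg8xjxr4lbawxasss1111'.
Captured: group 1 = '3oDhhbbawxg8xjxr4l', group 2 = 'bawxa'.

'bawxa'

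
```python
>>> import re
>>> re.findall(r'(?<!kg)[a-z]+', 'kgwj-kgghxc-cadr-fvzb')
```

['kgwj', 'kgghxc', 'cadr', 'fvzb']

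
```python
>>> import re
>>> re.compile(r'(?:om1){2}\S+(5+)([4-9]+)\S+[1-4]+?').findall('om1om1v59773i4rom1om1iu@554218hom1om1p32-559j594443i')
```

[('5', '944')]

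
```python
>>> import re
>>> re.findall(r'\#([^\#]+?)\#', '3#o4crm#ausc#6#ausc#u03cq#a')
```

Matches: at [1:8] match '#o4crm#', group 1 = 'o4crm'; at [12:15] match '#6#', group 1 = '6'; at [19:26] match '#u03cq#', group 1 = 'u03cq'.
Because there's exactly one group, `findall` drops the full match and keeps group 1 from each hit.

['o4crm', '6', 'u03cq']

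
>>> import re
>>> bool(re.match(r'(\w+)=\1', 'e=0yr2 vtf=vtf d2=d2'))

False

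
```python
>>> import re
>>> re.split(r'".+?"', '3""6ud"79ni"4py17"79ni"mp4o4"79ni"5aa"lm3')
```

['3', '79ni', '79ni', '79ni', 'lm3']

A non-greedy quantifier consumes as few characters as it can — just enough that the remainder of the pattern still matches from where it stops; whatever follows it matches normally.
Each match becomes a cut point; 5 segments remain.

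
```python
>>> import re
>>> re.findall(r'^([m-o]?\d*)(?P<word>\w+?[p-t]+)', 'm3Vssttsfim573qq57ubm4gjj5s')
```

[('m3', 'Vsstts')]

`findall` packs the 2 group values into a tuple for every match.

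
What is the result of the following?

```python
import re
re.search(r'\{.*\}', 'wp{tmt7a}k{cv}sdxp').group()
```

`re.search` scans for the first position where the pattern succeeds.
The match spans [2:14] → '{tmt7a}k{cv}'.

'{tmt7a}k{cv}'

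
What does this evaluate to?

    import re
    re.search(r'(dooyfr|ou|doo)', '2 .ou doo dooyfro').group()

The match spans [3:5] → 'ou'.

'ou'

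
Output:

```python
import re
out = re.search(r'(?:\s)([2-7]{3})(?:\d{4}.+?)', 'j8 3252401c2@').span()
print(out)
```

(2, 11)

A `+?`/`*?`/`{m,n}?` starts at its minimum and grows only as far as needed for what follows to match.
The match spans [2:11] → ' 3252401c'.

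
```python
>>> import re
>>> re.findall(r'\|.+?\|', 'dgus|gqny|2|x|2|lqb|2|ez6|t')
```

A `+?`/`*?`/`{m,n}?` starts at its minimum and grows only as far as needed for what follows to match.
Scanning left to right: at [4:10] → '|gqny|'; at [11:14] → '|x|'; at [15:20] → '|lqb|'; at [21:26] → '|ez6|'.
Since nothing is captured, `findall` lists the 4 matched substrings directly.

['|gqny|', '|x|', '|lqb|', '|ez6|']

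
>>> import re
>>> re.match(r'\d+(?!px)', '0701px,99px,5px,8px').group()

`re.match` only tries the pattern at the start of the string.
The match spans [0:3] → '070'.

'070'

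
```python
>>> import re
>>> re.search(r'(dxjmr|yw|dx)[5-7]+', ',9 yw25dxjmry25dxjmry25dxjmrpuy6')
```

`re.search` tries every starting position until one works.
Here nothing in the string fits, so the call returns None.

None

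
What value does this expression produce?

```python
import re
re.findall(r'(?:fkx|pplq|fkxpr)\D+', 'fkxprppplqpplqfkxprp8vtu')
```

['fkxprppplqpplqfkxprp']

Walking the string: at [0:20] → 'fkxprppplqpplqfkxprp'.
Since nothing is captured, `findall` lists the 1 matched substring directly.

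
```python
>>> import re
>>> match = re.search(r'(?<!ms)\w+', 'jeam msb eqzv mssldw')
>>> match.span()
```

Because the assertion is negative and zero-width, positions next to the forbidden text are skipped.
The match spans [0:4] → 'jeam'.

(0, 4)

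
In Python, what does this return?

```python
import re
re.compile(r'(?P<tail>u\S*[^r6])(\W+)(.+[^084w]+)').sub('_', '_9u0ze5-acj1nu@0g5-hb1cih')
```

Pattern: a literal 'u', then zero or more of a non-whitespace character, then any character except [r6] (captured as 'tail'); then one or more of a non-word character (captured); then one or more of any character, then one or more of any character except [084w] (captured).
Every occurrence is swapped for '_'.

'_9_'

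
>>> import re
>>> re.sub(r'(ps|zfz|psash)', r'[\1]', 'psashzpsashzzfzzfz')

'[ps]ashz[ps]ashz[zfz][zfz]'

Branches in `(...|...)` are attempted left-to-right; the first branch that allows the whole pattern to succeed is taken.
The replacement refers to a captured group, so each match is rewritten using its own captured text.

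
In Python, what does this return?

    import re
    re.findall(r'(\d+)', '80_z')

['80']

This matches one or more of a digit (captured).
Walking the string: at [0:2] match '80', group 1 = '80'.
One capturing group, so `findall` returns just the captured substring from the one match — 1 in all.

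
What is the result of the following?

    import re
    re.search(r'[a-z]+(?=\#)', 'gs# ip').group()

'gs'

Lookahead/lookbehind check context without consuming it, so the matched span excludes the asserted characters.
`re.search` scans for the first position where the pattern succeeds.
The match spans [0:2] → 'gs'.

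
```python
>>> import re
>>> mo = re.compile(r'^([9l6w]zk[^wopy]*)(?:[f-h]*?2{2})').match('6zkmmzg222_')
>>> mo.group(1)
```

The match spans [0:10] → '6zkmmzg222'.
Captured: group 1 = '6zkmmzg2'.

'6zkmmzg2'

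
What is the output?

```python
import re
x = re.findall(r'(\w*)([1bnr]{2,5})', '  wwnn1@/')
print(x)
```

[('wwn', 'n1')]

Pattern: zero or more of a word character (captured); then 2 to 5 of one of [1bnr] (captured).
2 groups means the one result is a tuple of 2 captured strings — 1 here.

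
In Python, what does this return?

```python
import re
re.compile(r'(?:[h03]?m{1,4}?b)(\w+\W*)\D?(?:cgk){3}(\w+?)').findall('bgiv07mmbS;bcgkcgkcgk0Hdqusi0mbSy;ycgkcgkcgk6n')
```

[('S;', '0'), ('Sy;', '6')]

The pattern matches optionally one of [h03], then 1 to 4 of the literal 'm' (lazy), then a literal 'b' (non-capturing group); then one or more of a word character, then zero or more of a non-word character (captured); then optionally a non-digit, then the literal 'cgk' repeated 3 times; then one or more of a word character (lazy) (captured).
A non-greedy quantifier consumes as few characters as it can — just enough that the remainder of the pattern still matches from where it stops; whatever follows it matches normally.
Walking the string: at [6:22] match 'mmbS;bcgkcgkcgk0', groups = ('S;', '0'); at [28:45] match '0mbSy;ycgkcgkcgk6', groups = ('Sy;', '6').
Multiple groups make `findall` return tuples — one 2-tuple for each match.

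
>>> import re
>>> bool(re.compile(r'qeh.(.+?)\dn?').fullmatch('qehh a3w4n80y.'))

False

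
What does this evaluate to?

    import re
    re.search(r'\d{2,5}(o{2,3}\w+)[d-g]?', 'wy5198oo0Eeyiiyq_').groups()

('oo0Eeyiiyq_',)

This matches 2 to 5 of a digit; then 2 to 3 of a literal 'o', then one or more of a word character (captured); then optionally a character in [d-g].
`re.search` scans for the first position where the pattern succeeds.
The match spans [2:17] → '5198oo0Eeyiiyq_'.
Captured: group 1 = 'oo0Eeyiiyq_'.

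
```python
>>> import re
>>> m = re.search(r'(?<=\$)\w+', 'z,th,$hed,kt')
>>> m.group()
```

'hed'

The positive lookaround only admits positions where the adjacent text matches; those characters stay outside the span.
The match spans [6:9] → 'hed'.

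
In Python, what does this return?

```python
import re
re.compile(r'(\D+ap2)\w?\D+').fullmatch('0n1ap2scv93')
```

None

The pattern matches one or more of a non-digit, then the literal 'ap2' (captured); then optionally a word character; then one or more of a non-digit.
`re.fullmatch` requires the pattern to consume the entire string.
Here the pattern can't cover the whole string, so the call returns None.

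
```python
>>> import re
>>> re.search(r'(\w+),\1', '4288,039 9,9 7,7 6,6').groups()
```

('9',)

The match spans [9:12] → '9,9'.
Captured: group 1 = '9'.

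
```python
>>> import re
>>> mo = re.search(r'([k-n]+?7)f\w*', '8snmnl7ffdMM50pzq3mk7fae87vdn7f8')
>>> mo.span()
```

Pattern: one or more of a character in [k-n] (lazy), then a literal '7' (captured); then the literal 'f', then zero or more of a word character.
`search` walks the string left to right and returns the first match it finds.
The match spans [2:32] → 'nmnl7ffdMM50pzq3mk7fae87vdn7f8'.
Captured: group 1 = 'nmnl7'.

(2, 32)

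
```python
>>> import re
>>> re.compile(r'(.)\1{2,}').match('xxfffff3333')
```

None

`re.match` won't scan ahead — the pattern has to work from the very first character.
Here the pattern fails at index 0, so the call returns None.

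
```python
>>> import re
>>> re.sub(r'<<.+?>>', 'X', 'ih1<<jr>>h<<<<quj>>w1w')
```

'ih1XhXw1w'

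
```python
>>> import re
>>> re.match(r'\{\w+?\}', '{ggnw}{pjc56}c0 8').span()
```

(0, 6)

With `match`, the pattern is implicitly anchored at the beginning.
The match spans [0:6] → '{ggnw}'.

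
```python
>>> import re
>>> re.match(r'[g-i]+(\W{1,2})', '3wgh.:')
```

None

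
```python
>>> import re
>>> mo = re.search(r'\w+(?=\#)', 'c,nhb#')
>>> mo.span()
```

(2, 5)

Lookahead/lookbehind check context without consuming it, so the matched span excludes the asserted characters.
The match spans [2:5] → 'nhb'.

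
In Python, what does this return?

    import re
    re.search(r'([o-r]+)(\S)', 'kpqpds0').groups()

('pqp', 'd')

The match spans [1:5] → 'pqpd'.
Captured: group 1 = 'pqp', group 2 = 'd'.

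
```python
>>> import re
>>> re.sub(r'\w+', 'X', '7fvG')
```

The pattern matches one or more of a word character.
Each match is replaced by 'X'.

'X'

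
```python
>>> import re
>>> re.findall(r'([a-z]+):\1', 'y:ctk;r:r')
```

['r']

A backreference is literal: `\1` must see the identical characters the first group matched.
Scanning left to right: at [6:9] match 'r:r', group 1 = 'r'.
With a single group, `findall` returns only what that group captured — 1 item.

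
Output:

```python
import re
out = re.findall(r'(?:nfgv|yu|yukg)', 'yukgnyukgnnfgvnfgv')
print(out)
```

`|` is ordered: at each position the engine commits to the first alternative that works.
Walking the string: at [0:2] → 'yu'; at [5:7] → 'yu'; at [10:14] → 'nfgv'; at [14:18] → 'nfgv'.
`findall` yields the raw match text (4 of them) because the pattern has no groups.

['yu', 'yu', 'nfgv', 'nfgv']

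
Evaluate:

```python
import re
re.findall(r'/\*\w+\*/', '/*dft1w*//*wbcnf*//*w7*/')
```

No capturing groups, so `findall` returns the 3 full match strings.

['/*dft1w*/', '/*wbcnf*/', '/*w7*/']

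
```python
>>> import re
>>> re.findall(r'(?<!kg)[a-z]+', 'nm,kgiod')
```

['nm', 'kgiod']

The negative lookaround is zero-width — it rules out positions where the adjacent text would match, without consuming anything.
Matches: at [0:2] → 'nm'; at [3:8] → 'kgiod'.
`findall` yields the raw match text (2 of them) because the pattern has no groups.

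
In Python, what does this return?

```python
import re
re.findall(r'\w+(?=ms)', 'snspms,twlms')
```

The positive lookaround only admits positions where the adjacent text matches; those characters stay outside the span.
Matches: at [0:4] → 'snsp'; at [7:10] → 'twl'.
Since nothing is captured, `findall` lists the 2 matched substrings directly.

['snsp', 'twl']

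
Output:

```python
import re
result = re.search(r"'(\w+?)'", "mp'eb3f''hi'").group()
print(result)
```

The match spans [2:8] → "'eb3f'".

'eb3f'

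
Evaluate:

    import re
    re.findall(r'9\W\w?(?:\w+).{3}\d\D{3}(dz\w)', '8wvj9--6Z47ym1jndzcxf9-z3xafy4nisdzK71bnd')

['dzK']

The pattern matches the literal '9', then a non-word character, then optionally a word character; then one or more of a word character (non-capturing group); then exactly 3 of any character, then a digit, then exactly 3 of a non-digit; then the literal 'dz', then a word character (captured).
Scanning left to right: at [21:36] match '9-z3xafy4nisdzK', group 1 = 'dzK'.
Because there's exactly one group, `findall` drops the full match and keeps group 1 from the one hit.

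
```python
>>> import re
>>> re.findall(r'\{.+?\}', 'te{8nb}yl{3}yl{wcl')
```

['{8nb}', '{3}']

Lazy quantifiers expand one character at a time until the remainder of the pattern can match.
Scanning left to right: at [2:7] → '{8nb}'; at [9:12] → '{3}'.
`findall` yields the raw match text (2 of them) because the pattern has no groups.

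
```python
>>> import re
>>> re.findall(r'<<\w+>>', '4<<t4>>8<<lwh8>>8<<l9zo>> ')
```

`findall` yields the raw match text (3 of them) because the pattern has no groups.

['<<t4>>', '<<lwh8>>', '<<l9zo>>']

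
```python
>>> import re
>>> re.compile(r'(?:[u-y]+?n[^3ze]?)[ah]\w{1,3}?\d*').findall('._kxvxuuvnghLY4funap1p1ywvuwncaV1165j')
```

Pattern: one or more of a character in [u-y] (lazy), then a literal 'n', then optionally any character except [3ze] (non-capturing group); then one of [ah], then 1 to 3 of a word character (lazy), then zero or more of a digit.
A non-greedy quantifier consumes as few characters as it can — just enough that the remainder of the pattern still matches from where it stops; whatever follows it matches normally.
Matches: at [3:13] → 'xvxuuvnghL'; at [16:21] → 'unap1'; at [23:36] → 'ywvuwncaV1165'.
With no groups in the pattern, `findall` gives back each whole match — 3 here.

['xvxuuvnghL', 'unap1', 'ywvuwncaV1165']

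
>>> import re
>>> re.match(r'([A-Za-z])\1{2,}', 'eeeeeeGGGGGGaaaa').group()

'eeeeee'

`re.match` only tries the pattern at the start of the string.
The match spans [0:6] → 'eeeeee'.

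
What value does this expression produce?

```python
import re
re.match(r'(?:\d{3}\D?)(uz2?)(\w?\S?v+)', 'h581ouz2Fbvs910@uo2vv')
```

This matches exactly 3 of a digit, then optionally a non-digit (non-capturing group); then the literal 'uz', then optionally the literal '2' (captured); then optionally a word character, then optionally a non-whitespace character, then one or more of the literal 'v' (captured).
With `match`, the pattern is implicitly anchored at the beginning.
Here the pattern fails at index 0, so the call returns None.

None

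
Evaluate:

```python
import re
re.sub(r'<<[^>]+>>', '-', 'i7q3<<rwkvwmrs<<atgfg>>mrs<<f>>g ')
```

'i7q3-mrs-g '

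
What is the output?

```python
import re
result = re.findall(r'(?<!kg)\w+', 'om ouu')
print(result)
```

Because the assertion is negative and zero-width, positions next to the forbidden text are skipped.
`findall` yields the raw match text (2 of them) because the pattern has no groups.

['om', 'ouu']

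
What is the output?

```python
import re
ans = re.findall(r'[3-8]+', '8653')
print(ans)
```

['8653']

`findall` yields the raw match text (1 of them) because the pattern has no groups.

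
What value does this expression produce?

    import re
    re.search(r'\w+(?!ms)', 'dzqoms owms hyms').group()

A negative assertion filters positions out without eating any characters.
`re.search` scans for the first position where the pattern succeeds.
The match spans [0:6] → 'dzqoms'.

'dzqoms'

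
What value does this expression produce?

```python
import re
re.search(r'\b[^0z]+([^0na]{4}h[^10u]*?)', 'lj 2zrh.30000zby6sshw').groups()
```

The match spans [0:7] → 'lj 2zrh'.
Captured: group 1 = ' 2zrh'.

(' 2zrh',)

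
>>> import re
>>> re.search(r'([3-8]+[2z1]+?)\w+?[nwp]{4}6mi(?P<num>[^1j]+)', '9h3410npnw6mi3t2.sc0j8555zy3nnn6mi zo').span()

(2, 20)

This matches one or more of a character in [3-8], then one or more of one of [2z1] (lazy) (captured); then one or more of a word character (lazy), then exactly 4 of one of [nwp], then the literal '6mi'; then one or more of any character except [1j] (captured as 'num').
`re.search` tries every starting position until one works.
The match spans [2:20] → '3410npnw6mi3t2.sc0'.
Captured: group 1 = '341', group 2 = '3t2.sc0'.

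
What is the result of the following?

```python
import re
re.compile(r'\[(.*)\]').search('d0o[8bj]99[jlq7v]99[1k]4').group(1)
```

'8bj]99[jlq7v]99[1k'

Unlike `match`, `search` isn't anchored — it looks for the pattern anywhere in the string.
The match spans [3:23] → '[8bj]99[jlq7v]99[1k]'.
Captured: group 1 = '8bj]99[jlq7v]99[1k'.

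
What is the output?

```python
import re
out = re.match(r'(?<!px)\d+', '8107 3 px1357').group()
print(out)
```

The negative lookaround is zero-width — it rules out positions where the adjacent text would match, without consuming anything.
With `match`, the pattern is implicitly anchored at the beginning.
The match spans [0:4] → '8107'.

8107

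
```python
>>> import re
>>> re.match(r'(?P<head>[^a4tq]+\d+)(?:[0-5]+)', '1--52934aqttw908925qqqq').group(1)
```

'1--5293'

The pattern matches one or more of any character except [a4tq], then one or more of a digit (captured as 'head'); then one or more of a character in [0-5] (non-capturing group).
With `match`, the pattern is implicitly anchored at the beginning.
The match spans [0:8] → '1--52934'.
Captured: group 1 = '1--5293'.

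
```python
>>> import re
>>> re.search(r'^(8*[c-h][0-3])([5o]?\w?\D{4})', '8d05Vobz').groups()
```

The pattern matches anchored at the start of the string; then zero or more of a literal '8', then a character in [c-h], then a character in [0-3] (captured); then optionally one of [5o], then optionally a word character, then exactly 4 of a non-digit (captured).
`re.search` tries every starting position until one works.
The match spans [0:8] → '8d05Vobz'.
Captured: group 1 = '8d0', group 2 = '5Vobz'.

('8d0', '5Vobz')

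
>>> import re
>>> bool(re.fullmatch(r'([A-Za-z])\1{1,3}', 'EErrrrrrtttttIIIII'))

False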